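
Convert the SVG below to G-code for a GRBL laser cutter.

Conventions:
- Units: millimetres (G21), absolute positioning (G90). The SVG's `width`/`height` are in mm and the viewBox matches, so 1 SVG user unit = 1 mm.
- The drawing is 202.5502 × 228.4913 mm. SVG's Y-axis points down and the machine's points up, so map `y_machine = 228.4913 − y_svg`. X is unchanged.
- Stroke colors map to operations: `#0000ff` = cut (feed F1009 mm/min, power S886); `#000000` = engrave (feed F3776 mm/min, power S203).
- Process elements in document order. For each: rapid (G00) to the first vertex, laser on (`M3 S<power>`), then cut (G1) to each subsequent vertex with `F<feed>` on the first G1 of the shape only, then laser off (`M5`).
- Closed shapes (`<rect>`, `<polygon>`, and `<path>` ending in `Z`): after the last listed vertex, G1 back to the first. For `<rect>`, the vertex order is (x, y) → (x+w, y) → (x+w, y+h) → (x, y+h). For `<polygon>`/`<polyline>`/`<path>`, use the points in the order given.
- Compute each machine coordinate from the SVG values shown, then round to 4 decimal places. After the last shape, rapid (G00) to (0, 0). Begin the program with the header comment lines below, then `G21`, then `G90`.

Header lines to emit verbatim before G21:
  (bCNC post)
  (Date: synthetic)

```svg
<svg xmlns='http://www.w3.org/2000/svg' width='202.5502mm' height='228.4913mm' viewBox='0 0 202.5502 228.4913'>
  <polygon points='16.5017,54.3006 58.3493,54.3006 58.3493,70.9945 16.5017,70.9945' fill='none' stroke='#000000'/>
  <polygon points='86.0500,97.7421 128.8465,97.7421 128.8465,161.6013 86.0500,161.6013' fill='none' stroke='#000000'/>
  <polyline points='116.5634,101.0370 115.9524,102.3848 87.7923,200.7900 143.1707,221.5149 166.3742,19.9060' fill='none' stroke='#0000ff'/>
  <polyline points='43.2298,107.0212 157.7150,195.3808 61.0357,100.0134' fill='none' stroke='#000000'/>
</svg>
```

(bCNC post)
(Date: synthetic)
G21
G90
G00 X16.5017 Y174.1907
M3 S203
G1 X58.3493 Y174.1907 F3776
G1 X58.3493 Y157.4968
G1 X16.5017 Y157.4968
G1 X16.5017 Y174.1907
M5
G00 X86.0500 Y130.7492
M3 S203
G1 X128.8465 Y130.7492 F3776
G1 X128.8465 Y66.8900
G1 X86.0500 Y66.8900
G1 X86.0500 Y130.7492
M5
G00 X116.5634 Y127.4543
M3 S886
G1 X115.9524 Y126.1065 F1009
G1 X87.7923 Y27.7013
G1 X143.1707 Y6.9764
G1 X166.3742 Y208.5853
M5
G00 X43.2298 Y121.4701
M3 S203
G1 X157.7150 Y33.1105 F3776
G1 X61.0357 Y128.4779
M5
G00 X0.0000 Y0.0000

1 u = 1 mm; y_m = 228.4913 − y.

[1] `<polygon>` rectangle, #000000→engrave S203 F3776: (16.5017,174.1907) → (58.3493,174.1907) → (58.3493,157.4968) → (16.5017,157.4968) → (16.5017,174.1907) (closed)

[2] `<polygon>` rectangle, #000000→engrave S203 F3776: (86.0500,130.7492) → (128.8465,130.7492) → (128.8465,66.8900) → (86.0500,66.8900) → (86.0500,130.7492) (closed)

[3] `<polyline>` open polyline, #0000ff→cut S886 F1009: (116.5634,127.4543) → (115.9524,126.1065) → (87.7923,27.7013) → (143.1707,6.9764) → (166.3742,208.5853)

[4] `<polyline>` open polyline, #000000→engrave S203 F3776: (43.2298,121.4701) → (157.7150,33.1105) → (61.0357,128.4779)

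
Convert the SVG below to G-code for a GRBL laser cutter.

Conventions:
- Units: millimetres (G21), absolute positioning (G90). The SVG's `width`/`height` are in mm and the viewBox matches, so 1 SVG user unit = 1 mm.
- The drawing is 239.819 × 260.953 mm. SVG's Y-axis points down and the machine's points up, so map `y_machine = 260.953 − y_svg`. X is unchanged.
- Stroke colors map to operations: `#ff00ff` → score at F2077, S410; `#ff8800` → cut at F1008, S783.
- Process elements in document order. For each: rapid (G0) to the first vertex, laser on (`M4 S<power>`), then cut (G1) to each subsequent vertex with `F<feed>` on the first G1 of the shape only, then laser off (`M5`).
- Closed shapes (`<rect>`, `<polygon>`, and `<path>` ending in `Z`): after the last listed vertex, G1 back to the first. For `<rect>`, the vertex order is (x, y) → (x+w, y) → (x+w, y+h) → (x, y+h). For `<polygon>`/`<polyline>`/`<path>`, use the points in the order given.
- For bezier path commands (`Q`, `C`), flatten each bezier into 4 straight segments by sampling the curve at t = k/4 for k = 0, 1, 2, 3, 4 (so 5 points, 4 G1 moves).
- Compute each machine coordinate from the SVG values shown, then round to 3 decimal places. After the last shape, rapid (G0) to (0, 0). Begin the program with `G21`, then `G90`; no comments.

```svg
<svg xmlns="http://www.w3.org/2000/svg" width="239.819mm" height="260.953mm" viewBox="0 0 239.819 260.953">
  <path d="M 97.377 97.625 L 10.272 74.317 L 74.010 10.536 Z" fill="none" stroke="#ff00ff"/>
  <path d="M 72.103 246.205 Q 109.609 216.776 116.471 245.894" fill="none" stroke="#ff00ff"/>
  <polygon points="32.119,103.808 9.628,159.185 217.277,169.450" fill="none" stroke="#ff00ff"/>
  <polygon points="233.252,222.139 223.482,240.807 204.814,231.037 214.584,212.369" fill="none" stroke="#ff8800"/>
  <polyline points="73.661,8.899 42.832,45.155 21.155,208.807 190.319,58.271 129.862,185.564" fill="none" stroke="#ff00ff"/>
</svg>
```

G21
G90
G0 X97.377 Y163.328
M4 S410
G1 X10.272 Y186.636 F2077
G1 X74.010 Y250.417
G1 X97.377 Y163.328
M5
G0 X72.103 Y14.748
M4 S410
G1 X88.941 Y25.803 F2077
G1 X101.948 Y29.540
G1 X111.125 Y25.959
G1 X116.471 Y15.059
M5
G0 X32.119 Y157.145
M4 S410
G1 X9.628 Y101.768 F2077
G1 X217.277 Y91.503
G1 X32.119 Y157.145
M5
G0 X233.252 Y38.814
M4 S783
G1 X223.482 Y20.146 F1008
G1 X204.814 Y29.916
G1 X214.584 Y48.584
G1 X233.252 Y38.814
M5
G0 X73.661 Y252.054
M4 S410
G1 X42.832 Y215.798 F2077
G1 X21.155 Y52.146
G1 X190.319 Y202.682
G1 X129.862 Y75.389
M5
G0 X0.000 Y0.000

Since the viewBox matches the mm dimensions, user units are millimetres directly. The only transform is the Y-flip y_m = 260.953 − y_svg.

Shape 1 is a regular polygon drawn with `<path>`. Its stroke #ff00ff means score at S410, F2077. After flipping Y the toolpath is (97.377,163.328) → (10.272,186.636) → (74.010,250.417) → (97.377,163.328), returning to the start.

Shape 2 is a quadratic bezier drawn with `<path>`. Its stroke #ff00ff means score at S410, F2077. After flipping Y the toolpath is (72.103,14.748) → (88.941,25.803) → (101.948,29.540) → (111.125,25.959) → (116.471,15.059).

Shape 3 is a closed polygon drawn with `<polygon>`. Its stroke #ff00ff means score at S410, F2077. After flipping Y the toolpath is (32.119,157.145) → (9.628,101.768) → (217.277,91.503) → (32.119,157.145), returning to the start.

Shape 4 is a regular polygon drawn with `<polygon>`. Its stroke #ff8800 means cut at S783, F1008. After flipping Y the toolpath is (233.252,38.814) → (223.482,20.146) → (204.814,29.916) → (214.584,48.584) → (233.252,38.814), returning to the start.

Shape 5 is a open polyline drawn with `<polyline>`. Its stroke #ff00ff means score at S410, F2077. After flipping Y the toolpath is (73.661,252.054) → (42.832,215.798) → (21.155,52.146) → (190.319,202.682) → (129.862,75.389).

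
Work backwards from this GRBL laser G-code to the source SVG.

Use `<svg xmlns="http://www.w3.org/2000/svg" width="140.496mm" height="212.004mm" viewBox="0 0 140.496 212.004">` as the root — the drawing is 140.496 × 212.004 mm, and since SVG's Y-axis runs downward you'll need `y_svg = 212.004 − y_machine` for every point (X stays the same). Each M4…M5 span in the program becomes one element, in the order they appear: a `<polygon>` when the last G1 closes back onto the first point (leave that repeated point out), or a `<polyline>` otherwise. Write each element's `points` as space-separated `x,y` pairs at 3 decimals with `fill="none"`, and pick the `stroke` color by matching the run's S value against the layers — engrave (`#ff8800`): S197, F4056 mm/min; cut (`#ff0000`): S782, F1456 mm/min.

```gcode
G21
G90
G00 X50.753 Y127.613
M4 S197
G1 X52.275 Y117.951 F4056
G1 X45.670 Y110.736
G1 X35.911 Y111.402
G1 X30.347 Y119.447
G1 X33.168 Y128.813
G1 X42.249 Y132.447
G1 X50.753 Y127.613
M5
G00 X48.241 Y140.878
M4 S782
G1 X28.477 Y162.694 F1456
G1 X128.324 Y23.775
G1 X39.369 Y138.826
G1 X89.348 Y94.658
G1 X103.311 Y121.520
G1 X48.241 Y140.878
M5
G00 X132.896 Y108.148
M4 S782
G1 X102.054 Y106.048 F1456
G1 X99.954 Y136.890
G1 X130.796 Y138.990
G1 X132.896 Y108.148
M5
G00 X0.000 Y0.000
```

<svg xmlns="http://www.w3.org/2000/svg" width="140.496mm" height="212.004mm" viewBox="0 0 140.496 212.004">
  <polygon points="50.753,84.391 52.275,94.053 45.670,101.268 35.911,100.602 30.347,92.557 33.168,83.191 42.249,79.557" fill="none" stroke="#ff8800"/>
  <polygon points="48.241,71.126 28.477,49.310 128.324,188.229 39.369,73.178 89.348,117.346 103.311,90.484" fill="none" stroke="#ff0000"/>
  <polygon points="132.896,103.856 102.054,105.956 99.954,75.114 130.796,73.014" fill="none" stroke="#ff0000"/>
</svg>

Each laser-on run becomes one SVG element. Flip Y back into SVG space with y_svg = 212.004 − y_machine.

Run 1: power S197 maps to stroke `#ff8800` (engrave). The run returns to its start, so emit a `<polygon>` with points (Y-flipped): 50.753,84.391 52.275,94.053 45.670,101.268 35.911,100.602 30.347,92.557 33.168,83.191 42.249,79.557.

Run 2: S782 ⇒ cut layer `#ff0000`. The run returns to its start, so emit a `<polygon>` with points (Y-flipped): 48.241,71.126 28.477,49.310 128.324,188.229 39.369,73.178 89.348,117.346 103.311,90.484.

Run 3: S782 ⇒ cut layer `#ff0000`. The run returns to its start, so emit a `<polygon>` with points (Y-flipped): 132.896,103.856 102.054,105.956 99.954,75.114 130.796,73.014.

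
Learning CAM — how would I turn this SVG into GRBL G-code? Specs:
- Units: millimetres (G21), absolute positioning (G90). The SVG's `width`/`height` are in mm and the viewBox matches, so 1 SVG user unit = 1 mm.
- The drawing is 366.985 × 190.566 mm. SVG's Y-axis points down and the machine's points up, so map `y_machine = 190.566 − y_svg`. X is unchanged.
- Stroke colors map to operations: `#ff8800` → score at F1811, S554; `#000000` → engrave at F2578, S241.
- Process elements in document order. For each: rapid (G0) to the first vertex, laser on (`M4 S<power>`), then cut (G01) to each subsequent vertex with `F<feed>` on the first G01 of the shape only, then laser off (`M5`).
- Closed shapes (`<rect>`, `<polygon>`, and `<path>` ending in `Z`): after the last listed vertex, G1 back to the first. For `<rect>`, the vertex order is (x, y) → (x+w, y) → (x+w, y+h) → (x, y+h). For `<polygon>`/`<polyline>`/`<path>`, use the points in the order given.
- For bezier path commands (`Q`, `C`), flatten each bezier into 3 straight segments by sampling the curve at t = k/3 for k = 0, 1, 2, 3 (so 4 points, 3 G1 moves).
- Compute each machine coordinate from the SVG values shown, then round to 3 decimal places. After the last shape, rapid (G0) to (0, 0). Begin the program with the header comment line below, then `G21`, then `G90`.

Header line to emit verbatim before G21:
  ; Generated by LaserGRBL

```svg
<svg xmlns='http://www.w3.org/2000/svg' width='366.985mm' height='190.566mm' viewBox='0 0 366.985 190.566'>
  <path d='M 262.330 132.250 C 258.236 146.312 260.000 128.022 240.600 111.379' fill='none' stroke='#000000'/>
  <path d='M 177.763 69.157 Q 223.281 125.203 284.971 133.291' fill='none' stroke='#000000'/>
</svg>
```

viewBox `0 0 366.985 190.566` with mm width/height → 1 unit = 1 mm. Flip: y_m = 190.566 − y_svg.

**Shape 1** — `<path>` cubic bezier, stroke `#000000` → engrave (S241, F2578). Control points (SVG): P0=(262.330,132.250), P1=(258.236,146.312), P2=(260.000,128.022), P3=(240.600,111.379); sampled at t=k/3. Machine vertices: (262.330,58.316) → (259.188,53.779) → (253.946,63.254) → (240.600,79.187). Open path.

**Shape 2** — `<path>` quadratic bezier, stroke `#000000` → engrave (S241, F2578). Control points (SVG): P0=(177.763,69.157), P1=(223.281,125.203), P2=(284.971,133.291); sampled at t=k/3. Machine vertices: (177.763,121.409) → (209.905,89.374) → (245.641,67.996) → (284.971,57.275). Open path.

; Generated by LaserGRBL
G21
G90
G0 X262.330 Y58.316
M4 S241
G01 X259.188 Y53.779 F2578
G01 X253.946 Y63.254
G01 X240.600 Y79.187
M5
G0 X177.763 Y121.409
M4 S241
G01 X209.905 Y89.374 F2578
G01 X245.641 Y67.996
G01 X284.971 Y57.275
M5
G0 X0.000 Y0.000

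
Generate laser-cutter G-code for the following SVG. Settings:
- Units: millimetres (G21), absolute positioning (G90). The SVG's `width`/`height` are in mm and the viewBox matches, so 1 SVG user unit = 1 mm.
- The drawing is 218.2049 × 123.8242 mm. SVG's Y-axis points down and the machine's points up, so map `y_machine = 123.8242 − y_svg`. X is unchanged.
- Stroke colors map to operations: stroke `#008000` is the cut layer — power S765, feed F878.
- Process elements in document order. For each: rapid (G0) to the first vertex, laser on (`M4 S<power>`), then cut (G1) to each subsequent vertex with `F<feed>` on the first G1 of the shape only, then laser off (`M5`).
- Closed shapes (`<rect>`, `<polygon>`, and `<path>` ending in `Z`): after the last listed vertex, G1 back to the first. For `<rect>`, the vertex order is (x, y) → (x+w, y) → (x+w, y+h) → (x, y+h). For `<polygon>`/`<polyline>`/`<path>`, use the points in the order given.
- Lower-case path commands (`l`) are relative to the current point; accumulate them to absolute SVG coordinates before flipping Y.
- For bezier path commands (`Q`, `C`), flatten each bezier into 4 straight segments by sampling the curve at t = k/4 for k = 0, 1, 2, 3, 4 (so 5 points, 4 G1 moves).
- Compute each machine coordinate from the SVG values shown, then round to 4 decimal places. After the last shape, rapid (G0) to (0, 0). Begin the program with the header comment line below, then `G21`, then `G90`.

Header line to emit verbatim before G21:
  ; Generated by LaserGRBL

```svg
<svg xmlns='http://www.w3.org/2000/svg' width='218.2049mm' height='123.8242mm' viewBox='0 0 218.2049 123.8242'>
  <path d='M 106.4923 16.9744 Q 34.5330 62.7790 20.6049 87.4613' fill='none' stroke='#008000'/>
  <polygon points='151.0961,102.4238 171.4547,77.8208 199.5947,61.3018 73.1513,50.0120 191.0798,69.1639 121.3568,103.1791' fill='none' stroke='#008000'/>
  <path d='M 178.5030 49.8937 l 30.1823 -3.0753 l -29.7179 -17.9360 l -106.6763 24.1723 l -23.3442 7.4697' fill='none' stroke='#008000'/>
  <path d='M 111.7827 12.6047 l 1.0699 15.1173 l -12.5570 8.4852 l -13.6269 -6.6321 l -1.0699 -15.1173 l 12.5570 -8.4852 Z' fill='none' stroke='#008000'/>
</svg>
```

; Generated by LaserGRBL
G21
G90
G0 X106.4923 Y106.8498
M4 S765
G1 X74.1396 Y85.2676 F878
G1 X49.0408 Y66.3258
G1 X31.1959 Y50.0242
G1 X20.6049 Y36.3629
M5
G0 X151.0961 Y21.4004
M4 S765
G1 X171.4547 Y46.0034 F878
G1 X199.5947 Y62.5224
G1 X73.1513 Y73.8122
G1 X191.0798 Y54.6603
G1 X121.3568 Y20.6451
G1 X151.0961 Y21.4004
M5
G0 X178.5030 Y73.9305
M4 S765
G1 X208.6853 Y77.0058 F878
G1 X178.9674 Y94.9418
G1 X72.2911 Y70.7695
G1 X48.9469 Y63.2998
M5
G0 X111.7827 Y111.2195
M4 S765
G1 X112.8526 Y96.1022 F878
G1 X100.2956 Y87.6170
G1 X86.6687 Y94.2491
G1 X85.5988 Y109.3664
G1 X98.1558 Y117.8516
G1 X111.7827 Y111.2195
M5
G0 X0.0000 Y0.0000

1 u = 1 mm; y_m = 123.8242 − y.

[1] `<path>` quadratic bezier, #008000→cut S765 F878: (106.4923,106.8498) → (74.1396,85.2676) → (49.0408,66.3258) → (31.1959,50.0242) → (20.6049,36.3629)

[2] `<polygon>` closed polygon, #008000→cut S765 F878: (151.0961,21.4004) → (171.4547,46.0034) → (199.5947,62.5224) → (73.1513,73.8122) → (191.0798,54.6603) → (121.3568,20.6451) → (151.0961,21.4004) (closed)

[3] `<path>` open polyline, #008000→cut S765 F878: (178.5030,73.9305) → (208.6853,77.0058) → (178.9674,94.9418) → (72.2911,70.7695) → (48.9469,63.2998)

[4] `<path>` regular polygon, #008000→cut S765 F878: (111.7827,111.2195) → (112.8526,96.1022) → (100.2956,87.6170) → (86.6687,94.2491) → (85.5988,109.3664) → (98.1558,117.8516) → (111.7827,111.2195) (closed)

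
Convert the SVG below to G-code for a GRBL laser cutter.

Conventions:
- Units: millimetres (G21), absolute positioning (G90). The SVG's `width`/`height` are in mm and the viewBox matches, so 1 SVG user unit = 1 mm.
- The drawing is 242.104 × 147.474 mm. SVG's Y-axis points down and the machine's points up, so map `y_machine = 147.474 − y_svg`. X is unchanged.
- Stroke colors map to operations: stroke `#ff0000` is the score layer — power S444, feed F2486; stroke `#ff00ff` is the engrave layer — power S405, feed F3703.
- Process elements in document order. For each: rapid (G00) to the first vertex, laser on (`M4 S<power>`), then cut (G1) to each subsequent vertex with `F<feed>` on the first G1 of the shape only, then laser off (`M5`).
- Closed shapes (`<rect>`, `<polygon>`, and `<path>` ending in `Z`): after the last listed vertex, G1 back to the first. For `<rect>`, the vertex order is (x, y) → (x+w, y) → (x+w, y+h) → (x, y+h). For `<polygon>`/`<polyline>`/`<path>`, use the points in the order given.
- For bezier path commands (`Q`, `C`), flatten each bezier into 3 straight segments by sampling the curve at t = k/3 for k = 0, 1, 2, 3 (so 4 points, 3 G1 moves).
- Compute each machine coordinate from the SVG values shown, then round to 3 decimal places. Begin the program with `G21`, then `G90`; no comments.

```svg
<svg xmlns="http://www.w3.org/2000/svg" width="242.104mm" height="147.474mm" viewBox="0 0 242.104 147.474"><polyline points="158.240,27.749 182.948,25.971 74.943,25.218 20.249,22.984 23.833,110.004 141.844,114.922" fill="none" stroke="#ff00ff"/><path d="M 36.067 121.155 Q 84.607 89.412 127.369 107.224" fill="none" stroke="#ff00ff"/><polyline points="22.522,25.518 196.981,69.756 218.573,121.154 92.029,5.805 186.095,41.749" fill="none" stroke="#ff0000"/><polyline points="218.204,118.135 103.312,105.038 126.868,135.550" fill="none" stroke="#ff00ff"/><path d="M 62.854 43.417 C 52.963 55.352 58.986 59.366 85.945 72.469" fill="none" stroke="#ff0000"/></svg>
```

G21
G90
G00 X158.240 Y119.725
M4 S405
G1 X182.948 Y121.503 F3703
G1 X74.943 Y122.256
G1 X20.249 Y124.490
G1 X23.833 Y37.470
G1 X141.844 Y32.552
M5
G00 X36.067 Y26.319
M4 S405
G1 X67.785 Y41.975 F3703
G1 X98.219 Y46.619
G1 X127.369 Y40.250
M5
G00 X22.522 Y121.956
M4 S444
G1 X196.981 Y77.718 F2486
G1 X218.573 Y26.320
G1 X92.029 Y141.669
G1 X186.095 Y105.725
M5
G00 X218.204 Y29.339
M4 S405
G1 X103.312 Y42.436 F3703
G1 X126.868 Y11.924
M5
G00 X62.854 Y104.057
M4 S444
G1 X58.454 Y94.132 F2486
G1 X65.779 Y85.708
G1 X85.945 Y75.005
M5

viewBox `0 0 242.104 147.474` with mm width/height → 1 unit = 1 mm. Flip: y_m = 147.474 − y_svg.

**Shape 1** — `<polyline>` open polyline, stroke `#ff00ff` → engrave (S405, F3703). Machine vertices: (158.240,119.725) → (182.948,121.503) → (74.943,122.256) → (20.249,124.490) → (23.833,37.470) → (141.844,32.552). Open path.

**Shape 2** — `<path>` quadratic bezier, stroke `#ff00ff` → engrave (S405, F3703). Control points (SVG): P0=(36.067,121.155), P1=(84.607,89.412), P2=(127.369,107.224); sampled at t=k/3. Machine vertices: (36.067,26.319) → (67.785,41.975) → (98.219,46.619) → (127.369,40.250). Open path.

**Shape 3** — `<polyline>` open polyline, stroke `#ff0000` → score (S444, F2486). Machine vertices: (22.522,121.956) → (196.981,77.718) → (218.573,26.320) → (92.029,141.669) → (186.095,105.725). Open path.

**Shape 4** — `<polyline>` open polyline, stroke `#ff00ff` → engrave (S405, F3703). Machine vertices: (218.204,29.339) → (103.312,42.436) → (126.868,11.924). Open path.

**Shape 5** — `<path>` cubic bezier, stroke `#ff0000` → score (S444, F2486). Control points (SVG): P0=(62.854,43.417), P1=(52.963,55.352), P2=(58.986,59.366), P3=(85.945,72.469); sampled at t=k/3. Machine vertices: (62.854,104.057) → (58.454,94.132) → (65.779,85.708) → (85.945,75.005). Open path.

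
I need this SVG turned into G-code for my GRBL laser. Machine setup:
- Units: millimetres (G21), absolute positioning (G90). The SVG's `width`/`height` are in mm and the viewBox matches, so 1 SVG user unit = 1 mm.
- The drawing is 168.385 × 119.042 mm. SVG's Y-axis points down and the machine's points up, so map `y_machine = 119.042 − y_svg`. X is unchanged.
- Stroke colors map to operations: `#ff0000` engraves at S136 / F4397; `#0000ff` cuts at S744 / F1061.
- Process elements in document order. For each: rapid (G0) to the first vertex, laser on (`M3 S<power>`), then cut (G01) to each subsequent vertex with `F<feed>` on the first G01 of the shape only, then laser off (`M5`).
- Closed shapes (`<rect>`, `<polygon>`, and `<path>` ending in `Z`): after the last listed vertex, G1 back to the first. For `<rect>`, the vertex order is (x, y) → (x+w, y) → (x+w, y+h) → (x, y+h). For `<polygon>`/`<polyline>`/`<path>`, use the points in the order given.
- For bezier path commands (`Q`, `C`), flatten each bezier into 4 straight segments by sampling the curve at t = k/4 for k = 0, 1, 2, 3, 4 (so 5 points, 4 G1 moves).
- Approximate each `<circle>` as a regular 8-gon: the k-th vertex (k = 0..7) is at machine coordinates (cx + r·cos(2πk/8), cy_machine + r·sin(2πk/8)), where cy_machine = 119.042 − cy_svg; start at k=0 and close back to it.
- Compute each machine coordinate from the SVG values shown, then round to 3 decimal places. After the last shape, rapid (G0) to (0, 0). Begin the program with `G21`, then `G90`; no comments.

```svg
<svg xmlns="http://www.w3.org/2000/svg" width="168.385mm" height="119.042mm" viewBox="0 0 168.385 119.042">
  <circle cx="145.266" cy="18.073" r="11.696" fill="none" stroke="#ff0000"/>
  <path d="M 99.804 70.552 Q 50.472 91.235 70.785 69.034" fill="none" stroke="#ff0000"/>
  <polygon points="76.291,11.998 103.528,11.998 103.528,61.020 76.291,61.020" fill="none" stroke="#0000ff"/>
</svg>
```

G21
G90
G0 X156.962 Y100.969
M3 S136
G01 X153.536 Y109.239 F4397
G01 X145.266 Y112.665
G01 X136.996 Y109.239
G01 X133.570 Y100.969
G01 X136.996 Y92.699
G01 X145.266 Y89.273
G01 X153.536 Y92.699
G01 X156.962 Y100.969
M5
G0 X99.804 Y48.490
M3 S136
G01 X79.491 Y40.829 F4397
G01 X67.883 Y38.528
G01 X64.981 Y41.588
G01 X70.785 Y50.008
M5
G0 X76.291 Y107.044
M3 S744
G01 X103.528 Y107.044 F1061
G01 X103.528 Y58.022
G01 X76.291 Y58.022
G01 X76.291 Y107.044
M5
G0 X0.000 Y0.000

1 u = 1 mm; y_m = 119.042 − y.

[1] `<circle>` circle, #ff0000→engrave S136 F4397: (156.962,100.969) → (153.536,109.239) → (145.266,112.665) → (136.996,109.239) → (133.570,100.969) → (136.996,92.699) → (145.266,89.273) → (153.536,92.699) → (156.962,100.969) (closed)

[2] `<path>` quadratic bezier, #ff0000→engrave S136 F4397: (99.804,48.490) → (79.491,40.829) → (67.883,38.528) → (64.981,41.588) → (70.785,50.008)

[3] `<polygon>` rectangle, #0000ff→cut S744 F1061: (76.291,107.044) → (103.528,107.044) → (103.528,58.022) → (76.291,58.022) → (76.291,107.044) (closed)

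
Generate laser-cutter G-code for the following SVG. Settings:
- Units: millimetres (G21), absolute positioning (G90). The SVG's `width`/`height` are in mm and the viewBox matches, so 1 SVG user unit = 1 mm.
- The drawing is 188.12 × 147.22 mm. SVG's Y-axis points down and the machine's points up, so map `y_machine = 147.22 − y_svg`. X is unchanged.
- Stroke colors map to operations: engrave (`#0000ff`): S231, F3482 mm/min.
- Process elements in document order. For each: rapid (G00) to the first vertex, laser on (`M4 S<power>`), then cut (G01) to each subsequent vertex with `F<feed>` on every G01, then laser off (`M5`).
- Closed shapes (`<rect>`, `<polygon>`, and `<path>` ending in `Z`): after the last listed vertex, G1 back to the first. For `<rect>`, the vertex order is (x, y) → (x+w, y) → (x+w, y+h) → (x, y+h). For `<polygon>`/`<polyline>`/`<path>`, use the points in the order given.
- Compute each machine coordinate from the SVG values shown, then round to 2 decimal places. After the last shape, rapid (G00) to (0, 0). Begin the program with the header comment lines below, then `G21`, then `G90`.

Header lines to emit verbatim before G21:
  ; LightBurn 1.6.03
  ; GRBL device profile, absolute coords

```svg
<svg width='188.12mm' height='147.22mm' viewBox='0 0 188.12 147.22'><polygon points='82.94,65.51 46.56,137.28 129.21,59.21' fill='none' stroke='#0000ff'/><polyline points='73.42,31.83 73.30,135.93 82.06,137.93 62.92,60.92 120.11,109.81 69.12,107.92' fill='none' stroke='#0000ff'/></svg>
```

viewBox `0 0 188.12 147.22` with mm width/height → 1 unit = 1 mm. Flip: y_m = 147.22 − y_svg.

**Shape 1** — `<polygon>` closed polygon, stroke `#0000ff` → engrave (S231, F3482). Machine vertices: (82.94,81.71) → (46.56,9.94) → (129.21,88.01) → (82.94,81.71). Closed: final G1 returns to the first vertex.

**Shape 2** — `<polyline>` open polyline, stroke `#0000ff` → engrave (S231, F3482). Machine vertices: (73.42,115.39) → (73.30,11.29) → (82.06,9.29) → (62.92,86.30) → (120.11,37.41) → (69.12,39.30). Open path.

; LightBurn 1.6.03
; GRBL device profile, absolute coords
G21
G90
G00 X82.94 Y81.71
M4 S231
G01 X46.56 Y9.94 F3482
G01 X129.21 Y88.01 F3482
G01 X82.94 Y81.71 F3482
M5
G00 X73.42 Y115.39
M4 S231
G01 X73.30 Y11.29 F3482
G01 X82.06 Y9.29 F3482
G01 X62.92 Y86.30 F3482
G01 X120.11 Y37.41 F3482
G01 X69.12 Y39.30 F3482
M5
G00 X0.00 Y0.00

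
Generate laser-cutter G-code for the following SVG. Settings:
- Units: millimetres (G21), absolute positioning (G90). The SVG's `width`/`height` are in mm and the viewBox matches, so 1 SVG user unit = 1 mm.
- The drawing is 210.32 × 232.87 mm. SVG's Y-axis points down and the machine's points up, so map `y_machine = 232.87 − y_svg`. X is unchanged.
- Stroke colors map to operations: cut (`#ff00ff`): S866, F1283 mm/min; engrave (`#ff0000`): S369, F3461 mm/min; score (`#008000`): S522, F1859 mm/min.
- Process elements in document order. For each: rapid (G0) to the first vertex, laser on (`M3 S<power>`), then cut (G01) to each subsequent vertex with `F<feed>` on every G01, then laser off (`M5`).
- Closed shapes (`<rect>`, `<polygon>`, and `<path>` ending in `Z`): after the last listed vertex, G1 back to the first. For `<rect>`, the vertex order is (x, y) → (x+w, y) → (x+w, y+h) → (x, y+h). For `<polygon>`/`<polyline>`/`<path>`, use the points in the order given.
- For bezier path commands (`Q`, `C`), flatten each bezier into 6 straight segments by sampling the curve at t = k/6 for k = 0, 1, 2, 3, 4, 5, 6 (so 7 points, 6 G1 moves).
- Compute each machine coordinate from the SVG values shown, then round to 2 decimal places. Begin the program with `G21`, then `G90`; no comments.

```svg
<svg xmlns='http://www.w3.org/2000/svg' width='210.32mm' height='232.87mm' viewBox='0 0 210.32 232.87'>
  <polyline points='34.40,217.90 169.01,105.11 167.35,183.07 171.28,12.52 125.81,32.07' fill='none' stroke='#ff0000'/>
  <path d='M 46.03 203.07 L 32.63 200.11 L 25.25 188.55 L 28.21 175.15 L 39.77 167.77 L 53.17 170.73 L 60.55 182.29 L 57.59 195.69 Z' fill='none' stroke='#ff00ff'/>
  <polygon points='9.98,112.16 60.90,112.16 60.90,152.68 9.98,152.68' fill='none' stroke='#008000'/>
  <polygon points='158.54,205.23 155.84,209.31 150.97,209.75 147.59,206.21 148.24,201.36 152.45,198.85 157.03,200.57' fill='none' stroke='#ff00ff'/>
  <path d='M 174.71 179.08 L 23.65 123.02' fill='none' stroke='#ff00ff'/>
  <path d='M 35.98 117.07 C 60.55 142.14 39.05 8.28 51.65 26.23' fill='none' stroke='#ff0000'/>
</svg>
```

1 u = 1 mm; y_m = 232.87 − y.

[1] `<polyline>` open polyline, #ff0000→engrave S369 F3461: (34.40,14.97) → (169.01,127.76) → (167.35,49.80) → (171.28,220.35) → (125.81,200.80)

[2] `<path>` regular polygon, #ff00ff→cut S866 F1283: (46.03,29.80) → (32.63,32.76) → (25.25,44.32) → (28.21,57.72) → (39.77,65.10) → (53.17,62.14) → (60.55,50.58) → (57.59,37.18) → (46.03,29.80) (closed)

[3] `<polygon>` rectangle, #008000→score S522 F1859: (9.98,120.71) → (60.90,120.71) → (60.90,80.19) → (9.98,80.19) → (9.98,120.71) (closed)

[4] `<polygon>` regular polygon, #ff00ff→cut S866 F1283: (158.54,27.64) → (155.84,23.56) → (150.97,23.12) → (147.59,26.66) → (148.24,31.51) → (152.45,34.02) → (157.03,32.30) → (158.54,27.64) (closed)

[5] `<path>` line segment, #ff00ff→cut S866 F1283: (174.71,53.79) → (23.65,109.85)

[6] `<path>` cubic bezier, #ff0000→engrave S369 F3461: (35.98,115.80) → (44.80,115.07) → (48.16,132.20) → (48.30,158.55) → (47.45,185.50) → (47.82,204.40) → (51.65,206.64)

G21
G90
G0 X34.40 Y14.97
M3 S369
G01 X169.01 Y127.76 F3461
G01 X167.35 Y49.80 F3461
G01 X171.28 Y220.35 F3461
G01 X125.81 Y200.80 F3461
M5
G0 X46.03 Y29.80
M3 S866
G01 X32.63 Y32.76 F1283
G01 X25.25 Y44.32 F1283
G01 X28.21 Y57.72 F1283
G01 X39.77 Y65.10 F1283
G01 X53.17 Y62.14 F1283
G01 X60.55 Y50.58 F1283
G01 X57.59 Y37.18 F1283
G01 X46.03 Y29.80 F1283
M5
G0 X9.98 Y120.71
M3 S522
G01 X60.90 Y120.71 F1859
G01 X60.90 Y80.19 F1859
G01 X9.98 Y80.19 F1859
G01 X9.98 Y120.71 F1859
M5
G0 X158.54 Y27.64
M3 S866
G01 X155.84 Y23.56 F1283
G01 X150.97 Y23.12 F1283
G01 X147.59 Y26.66 F1283
G01 X148.24 Y31.51 F1283
G01 X152.45 Y34.02 F1283
G01 X157.03 Y32.30 F1283
G01 X158.54 Y27.64 F1283
M5
G0 X174.71 Y53.79
M3 S866
G01 X23.65 Y109.85 F1283
M5
G0 X35.98 Y115.80
M3 S369
G01 X44.80 Y115.07 F3461
G01 X48.16 Y132.20 F3461
G01 X48.30 Y158.55 F3461
G01 X47.45 Y185.50 F3461
G01 X47.82 Y204.40 F3461
G01 X51.65 Y206.64 F3461
M5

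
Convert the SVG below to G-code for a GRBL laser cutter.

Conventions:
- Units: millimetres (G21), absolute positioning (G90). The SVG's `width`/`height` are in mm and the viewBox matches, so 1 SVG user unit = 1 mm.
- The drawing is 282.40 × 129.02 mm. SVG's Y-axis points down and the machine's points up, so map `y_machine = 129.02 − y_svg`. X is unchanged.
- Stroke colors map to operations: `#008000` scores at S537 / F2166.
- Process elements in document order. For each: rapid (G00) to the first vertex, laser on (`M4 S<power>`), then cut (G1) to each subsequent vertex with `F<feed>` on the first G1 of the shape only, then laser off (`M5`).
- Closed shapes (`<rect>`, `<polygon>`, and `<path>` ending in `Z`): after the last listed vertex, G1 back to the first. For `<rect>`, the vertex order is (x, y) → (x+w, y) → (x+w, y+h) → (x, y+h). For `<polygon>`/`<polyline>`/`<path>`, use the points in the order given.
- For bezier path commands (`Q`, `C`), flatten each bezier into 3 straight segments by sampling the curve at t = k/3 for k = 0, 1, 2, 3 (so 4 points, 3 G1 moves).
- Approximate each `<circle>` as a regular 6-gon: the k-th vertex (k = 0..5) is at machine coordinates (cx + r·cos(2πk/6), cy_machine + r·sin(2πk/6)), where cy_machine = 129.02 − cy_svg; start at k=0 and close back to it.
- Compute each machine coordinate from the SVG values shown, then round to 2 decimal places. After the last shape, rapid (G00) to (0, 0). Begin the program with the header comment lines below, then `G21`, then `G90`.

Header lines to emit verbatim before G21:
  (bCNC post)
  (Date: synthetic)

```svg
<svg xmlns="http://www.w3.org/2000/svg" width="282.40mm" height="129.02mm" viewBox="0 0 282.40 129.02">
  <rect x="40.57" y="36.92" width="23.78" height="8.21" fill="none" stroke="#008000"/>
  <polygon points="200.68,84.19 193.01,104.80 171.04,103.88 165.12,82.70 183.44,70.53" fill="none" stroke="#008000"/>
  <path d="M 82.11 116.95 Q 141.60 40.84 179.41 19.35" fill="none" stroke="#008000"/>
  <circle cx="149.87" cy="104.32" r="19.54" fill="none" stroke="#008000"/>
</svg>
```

Since the viewBox matches the mm dimensions, user units are millimetres directly. The only transform is the Y-flip y_m = 129.02 − y_svg.

Shape 1 is a rectangle drawn with `<rect>`. Its stroke #008000 means score at S537, F2166. After flipping Y the toolpath is (40.57,92.10) → (64.35,92.10) → (64.35,83.89) → (40.57,83.89) → (40.57,92.10), returning to the start.

Shape 2 is a regular polygon drawn with `<polygon>`. Its stroke #008000 means score at S537, F2166. After flipping Y the toolpath is (200.68,44.83) → (193.01,24.22) → (171.04,25.14) → (165.12,46.32) → (183.44,58.49) → (200.68,44.83), returning to the start.

Shape 3 is a quadratic bezier drawn with `<path>`. Its stroke #008000 means score at S537, F2166. After flipping Y the toolpath is (82.11,12.07) → (119.36,56.74) → (151.79,89.27) → (179.41,109.67).

Shape 4 is a circle drawn with `<circle>`. Its stroke #008000 means score at S537, F2166. After flipping Y the toolpath is (169.41,24.70) → (159.64,41.62) → (140.10,41.62) → (130.33,24.70) → (140.10,7.78) → (159.64,7.78) → (169.41,24.70), returning to the start.

(bCNC post)
(Date: synthetic)
G21
G90
G00 X40.57 Y92.10
M4 S537
G1 X64.35 Y92.10 F2166
G1 X64.35 Y83.89
G1 X40.57 Y83.89
G1 X40.57 Y92.10
M5
G00 X200.68 Y44.83
M4 S537
G1 X193.01 Y24.22 F2166
G1 X171.04 Y25.14
G1 X165.12 Y46.32
G1 X183.44 Y58.49
G1 X200.68 Y44.83
M5
G00 X82.11 Y12.07
M4 S537
G1 X119.36 Y56.74 F2166
G1 X151.79 Y89.27
G1 X179.41 Y109.67
M5
G00 X169.41 Y24.70
M4 S537
G1 X159.64 Y41.62 F2166
G1 X140.10 Y41.62
G1 X130.33 Y24.70
G1 X140.10 Y7.78
G1 X159.64 Y7.78
G1 X169.41 Y24.70
M5
G00 X0.00 Y0.00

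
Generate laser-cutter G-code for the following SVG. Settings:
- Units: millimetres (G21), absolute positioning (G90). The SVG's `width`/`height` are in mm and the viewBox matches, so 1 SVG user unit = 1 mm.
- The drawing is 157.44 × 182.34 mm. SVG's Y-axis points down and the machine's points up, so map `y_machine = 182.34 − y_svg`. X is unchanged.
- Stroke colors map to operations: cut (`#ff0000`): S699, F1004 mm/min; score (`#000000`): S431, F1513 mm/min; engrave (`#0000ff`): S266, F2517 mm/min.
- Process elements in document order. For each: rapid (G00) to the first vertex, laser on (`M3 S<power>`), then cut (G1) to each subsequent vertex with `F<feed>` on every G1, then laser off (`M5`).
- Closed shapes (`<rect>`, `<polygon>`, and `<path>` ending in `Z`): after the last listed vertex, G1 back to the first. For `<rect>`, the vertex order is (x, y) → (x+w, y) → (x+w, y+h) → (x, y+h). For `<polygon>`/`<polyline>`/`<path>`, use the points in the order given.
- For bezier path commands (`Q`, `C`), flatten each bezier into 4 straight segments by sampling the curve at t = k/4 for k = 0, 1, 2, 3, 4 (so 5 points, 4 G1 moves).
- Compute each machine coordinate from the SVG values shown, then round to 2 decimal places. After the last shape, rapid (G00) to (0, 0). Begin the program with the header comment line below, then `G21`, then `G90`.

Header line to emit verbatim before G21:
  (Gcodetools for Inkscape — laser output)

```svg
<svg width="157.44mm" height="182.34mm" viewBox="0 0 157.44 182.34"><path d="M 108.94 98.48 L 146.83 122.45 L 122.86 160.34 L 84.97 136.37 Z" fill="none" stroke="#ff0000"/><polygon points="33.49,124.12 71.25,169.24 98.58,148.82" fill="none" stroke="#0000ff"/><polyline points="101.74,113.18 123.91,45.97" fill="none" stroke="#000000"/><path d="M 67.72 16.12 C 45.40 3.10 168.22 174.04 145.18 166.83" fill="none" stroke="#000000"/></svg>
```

1 u = 1 mm; y_m = 182.34 − y.

[1] `<path>` regular polygon, #ff0000→cut S699 F1004: (108.94,83.86) → (146.83,59.89) → (122.86,22.00) → (84.97,45.97) → (108.94,83.86) (closed)

[2] `<polygon>` closed polygon, #0000ff→engrave S266 F2517: (33.49,58.22) → (71.25,13.10) → (98.58,33.52) → (33.49,58.22) (closed)

[3] `<polyline>` line segment, #000000→score S431 F1513: (101.74,69.16) → (123.91,136.37)

[4] `<path>` cubic bezier, #000000→score S431 F1513: (67.72,166.22) → (73.65,147.15) → (106.72,93.04) → (139.66,37.85) → (145.18,15.51)

(Gcodetools for Inkscape — laser output)
G21
G90
G00 X108.94 Y83.86
M3 S699
G1 X146.83 Y59.89 F1004
G1 X122.86 Y22.00 F1004
G1 X84.97 Y45.97 F1004
G1 X108.94 Y83.86 F1004
M5
G00 X33.49 Y58.22
M3 S266
G1 X71.25 Y13.10 F2517
G1 X98.58 Y33.52 F2517
G1 X33.49 Y58.22 F2517
M5
G00 X101.74 Y69.16
M3 S431
G1 X123.91 Y136.37 F1513
M5
G00 X67.72 Y166.22
M3 S431
G1 X73.65 Y147.15 F1513
G1 X106.72 Y93.04 F1513
G1 X139.66 Y37.85 F1513
G1 X145.18 Y15.51 F1513
M5
G00 X0.00 Y0.00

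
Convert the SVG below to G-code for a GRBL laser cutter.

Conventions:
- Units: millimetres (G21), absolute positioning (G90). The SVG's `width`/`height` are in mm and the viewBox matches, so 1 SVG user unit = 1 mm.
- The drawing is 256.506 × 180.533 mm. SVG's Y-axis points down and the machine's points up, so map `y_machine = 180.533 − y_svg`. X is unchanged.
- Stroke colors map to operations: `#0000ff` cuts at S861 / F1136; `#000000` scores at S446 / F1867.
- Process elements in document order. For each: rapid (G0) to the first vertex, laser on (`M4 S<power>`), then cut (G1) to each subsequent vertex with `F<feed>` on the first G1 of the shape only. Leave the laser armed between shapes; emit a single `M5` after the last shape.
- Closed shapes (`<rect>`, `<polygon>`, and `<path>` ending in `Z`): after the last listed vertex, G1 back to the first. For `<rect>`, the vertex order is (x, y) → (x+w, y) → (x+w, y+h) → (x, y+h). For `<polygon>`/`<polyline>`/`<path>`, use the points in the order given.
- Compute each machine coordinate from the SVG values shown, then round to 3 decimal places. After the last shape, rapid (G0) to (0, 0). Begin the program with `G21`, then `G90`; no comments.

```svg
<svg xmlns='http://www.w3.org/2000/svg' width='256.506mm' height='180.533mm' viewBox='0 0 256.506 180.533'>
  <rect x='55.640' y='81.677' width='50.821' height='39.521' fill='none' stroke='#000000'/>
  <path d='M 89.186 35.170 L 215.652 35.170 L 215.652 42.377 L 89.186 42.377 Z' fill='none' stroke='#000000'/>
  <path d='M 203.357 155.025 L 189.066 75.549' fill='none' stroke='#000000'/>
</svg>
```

G21
G90
G0 X55.640 Y98.856
M4 S446
G1 X106.461 Y98.856 F1867
G1 X106.461 Y59.335
G1 X55.640 Y59.335
G1 X55.640 Y98.856
G0 X89.186 Y145.363
M4 S446
G1 X215.652 Y145.363 F1867
G1 X215.652 Y138.156
G1 X89.186 Y138.156
G1 X89.186 Y145.363
G0 X203.357 Y25.508
M4 S446
G1 X189.066 Y104.984 F1867
M5
G0 X0.000 Y0.000

1 u = 1 mm; y_m = 180.533 − y.

[1] `<rect>` rectangle, #000000→score S446 F1867: (55.640,98.856) → (106.461,98.856) → (106.461,59.335) → (55.640,59.335) → (55.640,98.856) (closed)

[2] `<path>` rectangle, #000000→score S446 F1867: (89.186,145.363) → (215.652,145.363) → (215.652,138.156) → (89.186,138.156) → (89.186,145.363) (closed)

[3] `<path>` line segment, #000000→score S446 F1867: (203.357,25.508) → (189.066,104.984)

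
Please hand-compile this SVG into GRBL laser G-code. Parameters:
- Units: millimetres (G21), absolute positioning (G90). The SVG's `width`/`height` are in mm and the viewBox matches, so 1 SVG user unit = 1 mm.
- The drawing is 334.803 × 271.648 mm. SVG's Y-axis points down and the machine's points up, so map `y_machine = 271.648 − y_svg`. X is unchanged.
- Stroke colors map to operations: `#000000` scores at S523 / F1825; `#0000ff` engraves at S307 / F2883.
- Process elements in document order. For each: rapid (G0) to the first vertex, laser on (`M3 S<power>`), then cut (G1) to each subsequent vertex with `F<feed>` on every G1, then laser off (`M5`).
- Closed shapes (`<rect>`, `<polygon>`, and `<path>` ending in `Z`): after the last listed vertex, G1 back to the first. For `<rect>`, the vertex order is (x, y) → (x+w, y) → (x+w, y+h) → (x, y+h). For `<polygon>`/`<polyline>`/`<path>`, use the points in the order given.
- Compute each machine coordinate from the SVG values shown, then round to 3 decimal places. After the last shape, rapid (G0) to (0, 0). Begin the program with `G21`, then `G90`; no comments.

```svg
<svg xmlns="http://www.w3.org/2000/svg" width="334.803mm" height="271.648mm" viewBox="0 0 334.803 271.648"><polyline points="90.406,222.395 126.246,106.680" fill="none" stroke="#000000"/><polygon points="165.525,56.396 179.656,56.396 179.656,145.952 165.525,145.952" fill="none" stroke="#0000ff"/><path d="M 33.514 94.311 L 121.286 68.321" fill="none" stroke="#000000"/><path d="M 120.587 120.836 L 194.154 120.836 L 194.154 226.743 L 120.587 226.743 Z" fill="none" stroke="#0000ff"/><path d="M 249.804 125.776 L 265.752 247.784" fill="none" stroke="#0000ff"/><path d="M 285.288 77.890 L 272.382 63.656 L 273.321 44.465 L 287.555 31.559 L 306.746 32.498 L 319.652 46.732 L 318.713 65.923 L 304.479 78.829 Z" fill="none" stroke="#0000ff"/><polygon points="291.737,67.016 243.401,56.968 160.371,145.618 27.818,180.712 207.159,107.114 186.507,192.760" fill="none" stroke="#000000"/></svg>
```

G21
G90
G0 X90.406 Y49.253
M3 S523
G1 X126.246 Y164.968 F1825
M5
G0 X165.525 Y215.252
M3 S307
G1 X179.656 Y215.252 F2883
G1 X179.656 Y125.696 F2883
G1 X165.525 Y125.696 F2883
G1 X165.525 Y215.252 F2883
M5
G0 X33.514 Y177.337
M3 S523
G1 X121.286 Y203.327 F1825
M5
G0 X120.587 Y150.812
M3 S307
G1 X194.154 Y150.812 F2883
G1 X194.154 Y44.905 F2883
G1 X120.587 Y44.905 F2883
G1 X120.587 Y150.812 F2883
M5
G0 X249.804 Y145.872
M3 S307
G1 X265.752 Y23.864 F2883
M5
G0 X285.288 Y193.758
M3 S307
G1 X272.382 Y207.992 F2883
G1 X273.321 Y227.183 F2883
G1 X287.555 Y240.089 F2883
G1 X306.746 Y239.150 F2883
G1 X319.652 Y224.916 F2883
G1 X318.713 Y205.725 F2883
G1 X304.479 Y192.819 F2883
G1 X285.288 Y193.758 F2883
M5
G0 X291.737 Y204.632
M3 S523
G1 X243.401 Y214.680 F1825
G1 X160.371 Y126.030 F1825
G1 X27.818 Y90.936 F1825
G1 X207.159 Y164.534 F1825
G1 X186.507 Y78.888 F1825
G1 X291.737 Y204.632 F1825
M5
G0 X0.000 Y0.000

viewBox `0 0 334.803 271.648` with mm width/height → 1 unit = 1 mm. Flip: y_m = 271.648 − y_svg.

**Shape 1** — `<polyline>` line segment, stroke `#000000` → score (S523, F1825). Machine vertices: (90.406,49.253) → (126.246,164.968). Open path.

**Shape 2** — `<polygon>` rectangle, stroke `#0000ff` → engrave (S307, F2883). Machine vertices: (165.525,215.252) → (179.656,215.252) → (179.656,125.696) → (165.525,125.696) → (165.525,215.252). Closed: final G1 returns to the first vertex.

**Shape 3** — `<path>` line segment, stroke `#000000` → score (S523, F1825). Machine vertices: (33.514,177.337) → (121.286,203.327). Open path.

**Shape 4** — `<path>` rectangle, stroke `#0000ff` → engrave (S307, F2883). Machine vertices: (120.587,150.812) → (194.154,150.812) → (194.154,44.905) → (120.587,44.905) → (120.587,150.812). Closed: final G1 returns to the first vertex.

**Shape 5** — `<path>` line segment, stroke `#0000ff` → engrave (S307, F2883). Machine vertices: (249.804,145.872) → (265.752,23.864). Open path.

**Shape 6** — `<path>` regular polygon, stroke `#0000ff` → engrave (S307, F2883). Machine vertices: (285.288,193.758) → (272.382,207.992) → (273.321,227.183) → (287.555,240.089) → (306.746,239.150) → (319.652,224.916) → (318.713,205.725) → (304.479,192.819) → (285.288,193.758). Closed: final G1 returns to the first vertex.

**Shape 7** — `<polygon>` closed polygon, stroke `#000000` → score (S523, F1825). Machine vertices: (291.737,204.632) → (243.401,214.680) → (160.371,126.030) → (27.818,90.936) → (207.159,164.534) → (186.507,78.888) → (291.737,204.632). Closed: final G1 returns to the first vertex.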